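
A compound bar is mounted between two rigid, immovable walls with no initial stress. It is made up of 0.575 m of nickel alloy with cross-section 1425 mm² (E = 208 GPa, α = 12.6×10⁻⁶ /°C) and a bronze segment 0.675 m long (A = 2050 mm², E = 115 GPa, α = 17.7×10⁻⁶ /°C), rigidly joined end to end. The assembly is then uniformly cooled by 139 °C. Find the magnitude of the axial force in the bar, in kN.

If the supports were absent, the total length change would be Σ αᵢΔT Lᵢ = 12.6×10⁻⁶×139×575 + 17.7×10⁻⁶×139×675 = 2.668 mm.
The rigid supports impose zero overall length change; the single axial force P common to all segments must satisfy P Σ Lᵢ/(AᵢEᵢ) = δ_free.
The series flexibility is Σ Lᵢ/(AᵢEᵢ) = 575/(1425×208×10³) + 675/(2050×115×10³) = 4.803×10⁻⁶ mm/N.
So P = 2.668 / 4.803×10⁻⁶ = 555.4 kN, tensile.

P ≈ 555 kN (tensile)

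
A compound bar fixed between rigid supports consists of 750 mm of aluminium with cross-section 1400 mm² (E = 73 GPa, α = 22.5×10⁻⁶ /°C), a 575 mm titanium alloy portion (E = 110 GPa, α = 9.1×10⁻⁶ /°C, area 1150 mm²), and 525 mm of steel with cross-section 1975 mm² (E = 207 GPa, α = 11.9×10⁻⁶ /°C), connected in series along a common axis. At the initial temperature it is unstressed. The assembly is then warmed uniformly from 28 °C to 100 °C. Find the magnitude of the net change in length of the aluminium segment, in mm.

With the walls removed the bar would change length by δ_free = Σ αᵢΔT Lᵢ = 22.5×10⁻⁶×72×750 + 9.1×10⁻⁶×72×575 + 11.9×10⁻⁶×72×525 = 2.042 mm.
Since the ends are fixed, an axial force P builds up, equal in every segment, with P · Σ Lᵢ/(AᵢEᵢ) = δ_free.
The series flexibility is Σ Lᵢ/(AᵢEᵢ) = 750/(1400×73×10³) + 575/(1150×110×10³) + 525/(1975×207×10³) = 1.317×10⁻⁵ mm/N.
So P = 2.042 / 1.317×10⁻⁵ = 155 kN, compressive.
For the aluminium segment, free thermal change = 22.5×10⁻⁶×72×750 = 1.215 mm and elastic change from P = 155000×750/(1400×73×10³) = 1.138 mm; these oppose, so the net change is 0.0772 mm (segment lengthens).

|ΔL| ≈ 0.0772 mm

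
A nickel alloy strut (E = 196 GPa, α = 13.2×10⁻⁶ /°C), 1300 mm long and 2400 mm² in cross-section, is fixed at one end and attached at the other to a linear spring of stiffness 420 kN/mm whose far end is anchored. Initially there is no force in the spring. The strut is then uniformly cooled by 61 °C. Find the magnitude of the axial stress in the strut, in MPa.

If the spring were absent the strut would shorten by αΔT L = 13.2×10⁻⁶ × 61 × 1300 = 1.047 mm.
With a force P in the spring, the elastic change of the strut is PL/(AE) and that of the spring is P/k; compatibility requires their sum to equal δ_free.
P [ L/(AE) + 1/k ] = δ_free → P [ 1300/(2400×196×10³) + 1/(420×10³) ] = 1.047.
P = 1.047 / 5.145×10⁻⁶ = 203500 N.
σ = P/A = 203500/2400 = 84.78 MPa.

σ ≈ 84.8 MPa (tensile)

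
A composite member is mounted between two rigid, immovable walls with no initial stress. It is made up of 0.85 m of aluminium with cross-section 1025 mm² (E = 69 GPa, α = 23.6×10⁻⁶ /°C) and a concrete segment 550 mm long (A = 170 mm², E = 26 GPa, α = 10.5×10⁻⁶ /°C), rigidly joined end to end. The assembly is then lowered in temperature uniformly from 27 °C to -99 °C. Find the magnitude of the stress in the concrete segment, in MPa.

σ ≈ 140 MPa (tensile)

If the supports were absent, the total length change would be Σ αᵢΔT Lᵢ = 23.6×10⁻⁶×126×850 + 10.5×10⁻⁶×126×550 = 3.255 mm.
The walls prevent any net length change, so an axial force P (same in every segment) develops. Compatibility: P · Σ Lᵢ/(AᵢEᵢ) = δ_free.
The series flexibility is Σ Lᵢ/(AᵢEᵢ) = 850/(1025×69×10³) + 550/(170×26×10³) = 0.0001365 mm/N.
P = 3.255 / 0.0001365 = 23860 N = 23.86 kN, tensile.
σ_{concrete} = P / A = 23860 / 170 = 140.3 MPa.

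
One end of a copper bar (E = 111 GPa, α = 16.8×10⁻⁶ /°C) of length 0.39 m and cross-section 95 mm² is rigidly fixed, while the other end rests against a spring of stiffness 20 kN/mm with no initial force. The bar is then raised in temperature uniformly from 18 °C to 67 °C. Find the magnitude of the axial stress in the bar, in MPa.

The unrestrained thermal change is αΔT L = 16.8×10⁻⁶ × 49 × 390 = 0.321 mm.
With a force P in the spring, the elastic change of the bar is PL/(AE) and that of the spring is P/k; compatibility requires their sum to equal δ_free.
P [ L/(AE) + 1/k ] = δ_free → P [ 390/(95×111×10³) + 1/(20×10³) ] = 0.321.
P = 0.321 / 8.698×10⁻⁵ = 3691 N.
σ = P/A = 3691/95 = 38.85 MPa.

σ ≈ 38.9 MPa (compressive)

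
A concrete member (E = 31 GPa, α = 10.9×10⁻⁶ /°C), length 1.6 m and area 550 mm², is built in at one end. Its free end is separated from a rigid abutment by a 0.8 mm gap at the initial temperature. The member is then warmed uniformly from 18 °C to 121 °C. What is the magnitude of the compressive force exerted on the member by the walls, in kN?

P ≈ 10.6 kN

Free thermal elongation = αΔT L = 10.9×10⁻⁶ × 103 × 1600 = 1.796 mm.
This exceeds the 0.8 mm gap, so the wall pushes back. The portion of expansion that must be recovered elastically is δ_free − gap = 1.796 − 0.8 = 0.9963 mm.
Compatibility: PL/(AE) = 0.9963 mm, so σ = P/A = E × (0.9963/1600) = 19.3 MPa.
P = σA = 19.3 × 550 = 10.62 kN.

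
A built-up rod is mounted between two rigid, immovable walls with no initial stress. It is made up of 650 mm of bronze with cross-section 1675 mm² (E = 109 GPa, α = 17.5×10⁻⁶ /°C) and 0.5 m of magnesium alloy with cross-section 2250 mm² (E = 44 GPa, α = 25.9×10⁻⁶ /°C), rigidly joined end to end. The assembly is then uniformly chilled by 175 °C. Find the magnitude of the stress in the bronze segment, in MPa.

With the walls removed the bar would change length by δ_free = Σ αᵢΔT Lᵢ = 17.5×10⁻⁶×175×650 + 25.9×10⁻⁶×175×500 = 4.257 mm.
The rigid supports impose zero overall length change; the single axial force P common to all segments must satisfy P Σ Lᵢ/(AᵢEᵢ) = δ_free.
Σ Lᵢ/(AᵢEᵢ) = 650/(1675×109×10³) + 500/(2250×44×10³) = 8.611×10⁻⁶ mm/N.
P = 4.257 / 8.611×10⁻⁶ = 494400 N = 494.4 kN, tensile.
σ_{bronze} = P / A = 494400 / 1675 = 295.1 MPa.

σ ≈ 295 MPa (tensile)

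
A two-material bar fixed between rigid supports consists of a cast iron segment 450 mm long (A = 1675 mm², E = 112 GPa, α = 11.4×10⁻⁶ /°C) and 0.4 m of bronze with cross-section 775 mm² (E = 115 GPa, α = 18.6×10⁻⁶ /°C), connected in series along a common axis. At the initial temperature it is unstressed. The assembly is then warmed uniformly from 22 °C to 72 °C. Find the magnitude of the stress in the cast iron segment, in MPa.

Free thermal expansion of the whole bar: Σ αᵢΔT Lᵢ = 11.4×10⁻⁶×50×450 + 18.6×10⁻⁶×50×400 = 0.6285 mm.
Since the ends are fixed, an axial force P builds up, equal in every segment, with P · Σ Lᵢ/(AᵢEᵢ) = δ_free.
The series flexibility is Σ Lᵢ/(AᵢEᵢ) = 450/(1675×112×10³) + 400/(775×115×10³) = 6.887×10⁻⁶ mm/N.
Hence P = δ_free / Σ(L/AE) = 0.6285/6.887×10⁻⁶ = 91.26 kN (compressive).
σ_{cast iron} = P / A = 91260 / 1675 = 54.48 MPa.

σ ≈ 54.5 MPa (compressive)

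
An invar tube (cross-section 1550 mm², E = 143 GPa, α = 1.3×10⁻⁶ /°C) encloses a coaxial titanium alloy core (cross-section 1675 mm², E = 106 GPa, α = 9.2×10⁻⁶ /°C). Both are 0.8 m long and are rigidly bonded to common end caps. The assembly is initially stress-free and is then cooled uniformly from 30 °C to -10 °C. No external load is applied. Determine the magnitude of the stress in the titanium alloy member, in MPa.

Both members must finish at the same length. With the larger α, the titanium alloy tends to over-contract; the plates restrain it, putting the titanium alloy in tension and the invar in compression. With no external load the two internal forces are equal and opposite, magnitude P.
Compatibility of the two members (thermal + elastic change equal): (α₁ − α₂)ΔT = P·[1/(A₁E₁) + 1/(A₂E₂)].
|α₁ − α₂|·ΔT = 7.9×10⁻⁶ × 40 = 0.000316.
1/(A₁E₁) + 1/(A₂E₂) = 1/(1550×143×10³) + 1/(1675×106×10³) = 1.014×10⁻⁸ N⁻¹.
P = 0.000316 / 1.014×10⁻⁸ = 31150 N = 31.15 kN.
σ_{titanium alloy} = P/A₂ = 31150/1675 = 18.6 MPa, tensile.

σ ≈ 18.6 MPa (tensile)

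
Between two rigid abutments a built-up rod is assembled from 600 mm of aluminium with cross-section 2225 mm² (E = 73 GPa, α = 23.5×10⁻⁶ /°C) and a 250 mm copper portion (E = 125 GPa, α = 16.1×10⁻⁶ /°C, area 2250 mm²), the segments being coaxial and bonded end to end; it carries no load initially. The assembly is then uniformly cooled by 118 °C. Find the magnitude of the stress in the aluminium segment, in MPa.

If the supports were absent, the total length change would be Σ αᵢΔT Lᵢ = 23.5×10⁻⁶×118×600 + 16.1×10⁻⁶×118×250 = 2.139 mm.
Since the ends are fixed, an axial force P builds up, equal in every segment, with P · Σ Lᵢ/(AᵢEᵢ) = δ_free.
The series flexibility is Σ Lᵢ/(AᵢEᵢ) = 600/(2225×73×10³) + 250/(2250×125×10³) = 4.583×10⁻⁶ mm/N.
P = 2.139 / 4.583×10⁻⁶ = 466700 N = 466.7 kN, tensile.
σ_{aluminium} = P / A = 466700 / 2225 = 209.7 MPa.

σ ≈ 210 MPa (tensile)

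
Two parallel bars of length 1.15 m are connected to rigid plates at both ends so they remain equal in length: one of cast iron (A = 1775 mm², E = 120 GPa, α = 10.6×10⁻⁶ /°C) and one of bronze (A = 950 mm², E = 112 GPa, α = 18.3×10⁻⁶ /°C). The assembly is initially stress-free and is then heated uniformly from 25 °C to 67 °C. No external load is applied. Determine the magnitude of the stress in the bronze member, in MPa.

σ ≈ 24.2 MPa (compressive)

Both members must finish at the same length. With the larger α, the bronze tends to over-expand; the plates restrain it, putting the bronze in compression and the cast iron in tension. With no external load the two internal forces are equal and opposite, magnitude P.
Equating the net (thermal + elastic) strains gives |α₁ − α₂|·ΔT = P·[1/(A₁E₁) + 1/(A₂E₂)].
|α₁ − α₂|·ΔT = 7.7×10⁻⁶ × 42 = 0.0003234.
1/(A₁E₁) + 1/(A₂E₂) = 1/(1775×120×10³) + 1/(950×112×10³) = 1.409×10⁻⁸ N⁻¹.
P = 0.0003234 / 1.409×10⁻⁸ = 22950 N = 22.95 kN.
σ_{bronze} = P/A₂ = 22950/950 = 24.15 MPa, compressive.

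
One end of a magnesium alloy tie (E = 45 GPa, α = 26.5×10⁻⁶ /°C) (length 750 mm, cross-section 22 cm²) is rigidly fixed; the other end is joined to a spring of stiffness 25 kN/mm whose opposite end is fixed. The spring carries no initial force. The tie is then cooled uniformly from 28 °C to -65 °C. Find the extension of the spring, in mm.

Free thermal contraction: δ_free = αΔT L = 26.5×10⁻⁶ × 93 × 750 = 1.848 mm.
Let P be the tensile force in the spring. The tie extends elastically by PL/(AE) and the spring stretches by P/k; together these equal δ_free.
P [ L/(AE) + 1/k ] = δ_free → P [ 750/(2200×45×10³) + 1/(25×10³) ] = 1.848.
P = 1.848 / 4.758×10⁻⁵ = 38850 N.
Spring extension = P/k = 38850/(25×10³) = 1.554 mm.

δ ≈ 1.55 mm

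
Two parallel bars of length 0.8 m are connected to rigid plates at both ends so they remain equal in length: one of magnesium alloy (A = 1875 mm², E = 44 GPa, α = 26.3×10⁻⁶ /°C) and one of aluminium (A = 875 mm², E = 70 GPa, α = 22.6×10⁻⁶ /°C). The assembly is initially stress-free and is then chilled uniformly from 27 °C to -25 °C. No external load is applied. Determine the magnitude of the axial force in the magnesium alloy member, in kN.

P ≈ 6.76 kN (tensile in the magnesium alloy)

The magnesium alloy has the larger α, so on cooling it would change length more than the aluminium if both were free. The rigid plates force a common final length, so the magnesium alloy is put into tension and the aluminium into compression, with equal and opposite forces P (no external load).
Setting the final lengths equal and cancelling L: (α₁ − α₂)ΔT = P/(A₁E₁) + P/(A₂E₂).
|α₁ − α₂|·ΔT = 3.7×10⁻⁶ × 52 = 0.0001924.
1/(A₁E₁) + 1/(A₂E₂) = 1/(1875×44×10³) + 1/(875×70×10³) = 2.845×10⁻⁸ N⁻¹.
P = 0.0001924 / 2.845×10⁻⁸ = 6763 N = 6.763 kN.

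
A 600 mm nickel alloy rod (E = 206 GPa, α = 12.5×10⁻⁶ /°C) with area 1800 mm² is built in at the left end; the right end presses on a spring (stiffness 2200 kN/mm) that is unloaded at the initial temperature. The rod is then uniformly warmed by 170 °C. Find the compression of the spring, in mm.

δ ≈ 0.28 mm

If the spring were absent the rod would lengthen by αΔT L = 12.5×10⁻⁶ × 170 × 600 = 1.275 mm.
With a force P in the spring, the elastic change of the rod is PL/(AE) and that of the spring is P/k; compatibility requires their sum to equal δ_free.
So P = δ_free / [L/(AE) + 1/k] = 1.275 / [ 600/(1800×206×10³) + 1/(2200×10³) ].
P = 1.275 / 2.073×10⁻⁶ = 615100 N.
Spring compression = P/k = 615100/(2200×10³) = 0.2796 mm.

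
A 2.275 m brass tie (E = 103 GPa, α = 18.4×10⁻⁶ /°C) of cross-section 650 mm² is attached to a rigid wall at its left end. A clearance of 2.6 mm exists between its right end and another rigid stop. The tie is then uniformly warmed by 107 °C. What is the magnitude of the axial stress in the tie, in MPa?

Free thermal elongation = αΔT L = 18.4×10⁻⁶ × 107 × 2275 = 4.479 mm.
This exceeds the 2.6 mm gap, so the wall pushes back. The portion of expansion that must be recovered elastically is δ_free − gap = 4.479 − 2.6 = 1.879 mm.
So σ = E(δ_free − g)/L = 103×10³ × 1.879/2275 = 85.07 MPa.

σ ≈ 85.1 MPa (compressive)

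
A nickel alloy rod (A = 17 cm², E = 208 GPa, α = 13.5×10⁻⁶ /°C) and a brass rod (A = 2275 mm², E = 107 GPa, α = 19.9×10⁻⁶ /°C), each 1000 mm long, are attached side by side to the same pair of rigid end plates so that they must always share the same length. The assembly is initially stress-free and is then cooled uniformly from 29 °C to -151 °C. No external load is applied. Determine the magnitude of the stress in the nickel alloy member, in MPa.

σ ≈ 97.7 MPa (compressive)

Equilibrium of a rigid end plate with no external load gives equal and opposite internal forces ±P in the two members. Since α_{brass} > α_{nickel alloy}, cooling drives the brass into tension and the nickel alloy into compression.
Setting the final lengths equal and cancelling L: (α₁ − α₂)ΔT = P/(A₁E₁) + P/(A₂E₂).
|α₁ − α₂|·ΔT = 6.4×10⁻⁶ × 180 = 0.001152.
1/(A₁E₁) + 1/(A₂E₂) = 1/(1700×208×10³) + 1/(2275×107×10³) = 6.936×10⁻⁹ N⁻¹.
So P = 0.001152 / 6.936×10⁻⁹ = 166.1 kN.
σ_{nickel alloy} = P/A₁ = 166100/1700 = 97.7 MPa, compressive.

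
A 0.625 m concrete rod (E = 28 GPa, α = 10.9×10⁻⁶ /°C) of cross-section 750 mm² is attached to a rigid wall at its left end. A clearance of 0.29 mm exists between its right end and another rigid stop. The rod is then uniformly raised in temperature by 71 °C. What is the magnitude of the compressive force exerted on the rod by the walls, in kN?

P ≈ 6.51 kN

Free thermal elongation = αΔT L = 10.9×10⁻⁶ × 71 × 625 = 0.4837 mm.
The gap closes (δ_free > 0.29 mm) and the wall then resists a further 0.4837 − 0.29 = 0.1937 mm of expansion.
Compatibility: PL/(AE) = 0.1937 mm, so σ = P/A = E × (0.1937/625) = 8.677 MPa.
Force on the wall = σA = 8.677 × 750 mm² = 6.508 kN.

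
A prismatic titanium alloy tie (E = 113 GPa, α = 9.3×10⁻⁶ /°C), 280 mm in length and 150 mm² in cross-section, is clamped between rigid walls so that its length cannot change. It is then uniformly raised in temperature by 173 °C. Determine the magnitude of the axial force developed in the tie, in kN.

P ≈ 27.3 kN (compressive)

Full restraint means ε = 0, so the stress is σ = EαΔT = 113×10³ × 9.3×10⁻⁶ × 173 = 181.8 MPa.
Then P = σA = 181.8 × 150 mm² = 27.27 kN, compressive.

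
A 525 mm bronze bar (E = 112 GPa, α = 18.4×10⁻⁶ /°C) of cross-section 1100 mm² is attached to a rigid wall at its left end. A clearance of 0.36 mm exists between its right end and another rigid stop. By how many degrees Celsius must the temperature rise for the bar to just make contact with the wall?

ΔT ≈ 37.3 °C

Contact occurs when the free expansion equals the gap: αΔT L = 0.36 mm.
So ΔT = g/(αL) = 0.36/(18.4×10⁻⁶ × 525) = 37.27 °C.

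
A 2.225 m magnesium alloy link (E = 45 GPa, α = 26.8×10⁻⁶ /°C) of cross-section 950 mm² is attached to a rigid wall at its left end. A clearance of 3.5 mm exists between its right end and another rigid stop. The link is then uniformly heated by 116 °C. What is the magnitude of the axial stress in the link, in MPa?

Unrestrained expansion: δ_free = αΔT L = 26.8×10⁻⁶ × 116 × 2225 = 6.917 mm.
After closing the 3.5 mm clearance, 6.917 − 3.5 = 3.417 mm of expansion remains to be suppressed by the wall.
So σ = E(δ_free − g)/L = 45×10³ × 3.417/2225 = 69.11 MPa.

σ ≈ 69.1 MPa (compressive)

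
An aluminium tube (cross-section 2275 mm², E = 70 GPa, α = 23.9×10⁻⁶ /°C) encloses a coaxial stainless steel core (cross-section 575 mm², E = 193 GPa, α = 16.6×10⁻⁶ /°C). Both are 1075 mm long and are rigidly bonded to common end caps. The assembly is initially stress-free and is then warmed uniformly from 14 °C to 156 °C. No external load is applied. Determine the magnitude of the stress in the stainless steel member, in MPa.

Both members must finish at the same length. With the larger α, the aluminium tends to over-expand; the plates restrain it, putting the aluminium in compression and the stainless steel in tension. With no external load the two internal forces are equal and opposite, magnitude P.
Compatibility of the two members (thermal + elastic change equal): (α₁ − α₂)ΔT = P·[1/(A₁E₁) + 1/(A₂E₂)].
|α₁ − α₂|·ΔT = 7.3×10⁻⁶ × 142 = 0.001037.
1/(A₁E₁) + 1/(A₂E₂) = 1/(2275×70×10³) + 1/(575×193×10³) = 1.529×10⁻⁸ N⁻¹.
P = 0.001037 / 1.529×10⁻⁸ = 67790 N = 67.79 kN.
σ_{stainless steel} = P/A₂ = 67790/575 = 117.9 MPa, tensile.

σ ≈ 118 MPa (tensile)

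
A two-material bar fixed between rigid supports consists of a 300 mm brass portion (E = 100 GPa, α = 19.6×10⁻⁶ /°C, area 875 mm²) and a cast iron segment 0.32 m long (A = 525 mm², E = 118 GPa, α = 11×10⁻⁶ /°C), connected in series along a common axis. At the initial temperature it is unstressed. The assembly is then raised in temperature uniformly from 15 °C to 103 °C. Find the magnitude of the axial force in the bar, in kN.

With the walls removed the bar would change length by δ_free = Σ αᵢΔT Lᵢ = 19.6×10⁻⁶×88×300 + 11×10⁻⁶×88×320 = 0.8272 mm.
The rigid supports impose zero overall length change; the single axial force P common to all segments must satisfy P Σ Lᵢ/(AᵢEᵢ) = δ_free.
The series flexibility is Σ Lᵢ/(AᵢEᵢ) = 300/(875×100×10³) + 320/(525×118×10³) = 8.594×10⁻⁶ mm/N.
So P = 0.8272 / 8.594×10⁻⁶ = 96.25 kN, compressive.

P ≈ 96.3 kN (compressive)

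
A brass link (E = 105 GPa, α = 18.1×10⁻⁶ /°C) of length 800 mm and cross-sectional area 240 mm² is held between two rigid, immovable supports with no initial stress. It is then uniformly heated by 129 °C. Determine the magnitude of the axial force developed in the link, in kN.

P ≈ 58.8 kN (compressive)

Full restraint means ε = 0, so the stress is σ = EαΔT = 105×10³ × 18.1×10⁻⁶ × 129 = 245.2 MPa.
P = AEαΔT = 240 × 105×10³ × 18.1×10⁻⁶ × 129 = 58.84 kN (compressive).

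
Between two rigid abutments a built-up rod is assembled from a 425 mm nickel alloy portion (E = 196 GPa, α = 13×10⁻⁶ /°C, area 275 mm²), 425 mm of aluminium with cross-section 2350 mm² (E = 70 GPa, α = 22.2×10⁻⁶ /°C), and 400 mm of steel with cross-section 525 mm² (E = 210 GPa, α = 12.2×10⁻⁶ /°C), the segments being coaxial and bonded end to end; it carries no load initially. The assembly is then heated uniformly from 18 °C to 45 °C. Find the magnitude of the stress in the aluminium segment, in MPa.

σ ≈ 16.2 MPa (compressive)

If the supports were absent, the total length change would be Σ αᵢΔT Lᵢ = 13×10⁻⁶×27×425 + 22.2×10⁻⁶×27×425 + 12.2×10⁻⁶×27×400 = 0.5357 mm.
Since the ends are fixed, an axial force P builds up, equal in every segment, with P · Σ Lᵢ/(AᵢEᵢ) = δ_free.
The series flexibility is Σ Lᵢ/(AᵢEᵢ) = 425/(275×196×10³) + 425/(2350×70×10³) + 400/(525×210×10³) = 1.41×10⁻⁵ mm/N.
P = 0.5357 / 1.41×10⁻⁵ = 38000 N = 38 kN, compressive.
σ_{aluminium} = P / A = 38000 / 2350 = 16.17 MPa.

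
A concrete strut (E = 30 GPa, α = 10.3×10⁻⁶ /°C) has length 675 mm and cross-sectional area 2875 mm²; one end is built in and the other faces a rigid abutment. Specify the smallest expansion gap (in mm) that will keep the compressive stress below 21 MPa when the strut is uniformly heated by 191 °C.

With no wall the strut would lengthen by αΔT L = 10.3×10⁻⁶ × 191 × 675 = 1.328 mm.
A stress of 21 MPa corresponds to the wall pushing the strut back by σL/E = 21×675/(30×10³) = 0.4725 mm.
So the gap has to take up the difference, g_min = δ_free − σL/E = 1.328 − 0.4725 = 0.8554 mm.

g ≈ 0.855 mm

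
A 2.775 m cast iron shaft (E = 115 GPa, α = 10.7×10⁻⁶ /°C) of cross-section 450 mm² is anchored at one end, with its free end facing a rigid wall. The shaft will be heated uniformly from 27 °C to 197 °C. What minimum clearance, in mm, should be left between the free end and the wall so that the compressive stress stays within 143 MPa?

Free expansion if unrestrained: δ_free = αΔT L = 10.7×10⁻⁶ × 170 × 2775 = 5.048 mm.
At the allowable stress the elastic shortening the wall may impose is σL/E = 143 × 2775 / (115×10³) = 3.451 mm.
So the gap has to take up the difference, g_min = δ_free − σL/E = 5.048 − 3.451 = 1.597 mm.

g ≈ 1.6 mm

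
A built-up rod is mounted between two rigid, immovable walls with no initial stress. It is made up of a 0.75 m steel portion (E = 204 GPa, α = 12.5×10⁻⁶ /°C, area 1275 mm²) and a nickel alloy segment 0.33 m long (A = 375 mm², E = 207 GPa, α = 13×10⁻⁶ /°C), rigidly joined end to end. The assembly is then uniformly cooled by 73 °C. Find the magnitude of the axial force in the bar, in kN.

If the supports were absent, the total length change would be Σ αᵢΔT Lᵢ = 12.5×10⁻⁶×73×750 + 13×10⁻⁶×73×330 = 0.9975 mm.
The walls prevent any net length change, so an axial force P (same in every segment) develops. Compatibility: P · Σ Lᵢ/(AᵢEᵢ) = δ_free.
Σ Lᵢ/(AᵢEᵢ) = 750/(1275×204×10³) + 330/(375×207×10³) = 7.135×10⁻⁶ mm/N.
So P = 0.9975 / 7.135×10⁻⁶ = 139.8 kN, tensile.

P ≈ 140 kN (tensile)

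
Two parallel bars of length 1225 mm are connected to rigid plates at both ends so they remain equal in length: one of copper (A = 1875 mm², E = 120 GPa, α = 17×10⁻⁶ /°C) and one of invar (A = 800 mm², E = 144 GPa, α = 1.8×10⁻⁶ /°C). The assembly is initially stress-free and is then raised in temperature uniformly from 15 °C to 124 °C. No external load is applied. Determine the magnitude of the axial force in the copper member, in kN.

Equilibrium of a rigid end plate with no external load gives equal and opposite internal forces ±P in the two members. Since α_{copper} > α_{invar}, heating drives the copper into compression and the invar into tension.
Equating the net (thermal + elastic) strains gives |α₁ − α₂|·ΔT = P·[1/(A₁E₁) + 1/(A₂E₂)].
|α₁ − α₂|·ΔT = 15.2×10⁻⁶ × 109 = 0.001657.
1/(A₁E₁) + 1/(A₂E₂) = 1/(1875×120×10³) + 1/(800×144×10³) = 1.313×10⁻⁸ N⁻¹.
P = 0.001657 / 1.313×10⁻⁸ = 126200 N = 126.2 kN.

P ≈ 126 kN (compressive in the copper)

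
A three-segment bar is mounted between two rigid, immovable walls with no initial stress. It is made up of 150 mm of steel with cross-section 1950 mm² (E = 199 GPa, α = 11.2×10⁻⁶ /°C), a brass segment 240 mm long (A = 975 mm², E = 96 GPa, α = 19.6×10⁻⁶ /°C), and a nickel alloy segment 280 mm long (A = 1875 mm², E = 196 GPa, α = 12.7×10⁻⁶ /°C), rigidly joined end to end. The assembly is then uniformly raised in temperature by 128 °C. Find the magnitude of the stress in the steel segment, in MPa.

σ ≈ 176 MPa (compressive)

If the supports were absent, the total length change would be Σ αᵢΔT Lᵢ = 11.2×10⁻⁶×128×150 + 19.6×10⁻⁶×128×240 + 12.7×10⁻⁶×128×280 = 1.272 mm.
The rigid supports impose zero overall length change; the single axial force P common to all segments must satisfy P Σ Lᵢ/(AᵢEᵢ) = δ_free.
Σ Lᵢ/(AᵢEᵢ) = 150/(1950×199×10³) + 240/(975×96×10³) + 280/(1875×196×10³) = 3.713×10⁻⁶ mm/N.
P = 1.272 / 3.713×10⁻⁶ = 342700 N = 342.7 kN, compressive.
σ_{steel} = P / A = 342700 / 1950 = 175.7 MPa.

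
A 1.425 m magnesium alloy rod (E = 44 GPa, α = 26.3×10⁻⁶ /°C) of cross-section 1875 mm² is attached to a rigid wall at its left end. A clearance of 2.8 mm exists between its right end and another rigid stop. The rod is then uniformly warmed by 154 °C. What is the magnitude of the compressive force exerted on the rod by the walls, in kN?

P ≈ 172 kN

Unrestrained expansion: δ_free = αΔT L = 26.3×10⁻⁶ × 154 × 1425 = 5.772 mm.
After closing the 2.8 mm clearance, 5.772 − 2.8 = 2.972 mm of expansion remains to be suppressed by the wall.
Compatibility: PL/(AE) = 2.972 mm, so σ = P/A = E × (2.972/1425) = 91.75 MPa.
P = σA = 91.75 × 1875 = 172 kN.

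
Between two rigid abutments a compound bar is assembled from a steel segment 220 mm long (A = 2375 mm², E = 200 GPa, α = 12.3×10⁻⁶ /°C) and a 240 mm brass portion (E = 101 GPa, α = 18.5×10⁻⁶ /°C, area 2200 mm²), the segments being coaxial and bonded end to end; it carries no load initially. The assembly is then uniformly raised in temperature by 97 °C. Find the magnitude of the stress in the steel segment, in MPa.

If the supports were absent, the total length change would be Σ αᵢΔT Lᵢ = 12.3×10⁻⁶×97×220 + 18.5×10⁻⁶×97×240 = 0.6932 mm.
Since the ends are fixed, an axial force P builds up, equal in every segment, with P · Σ Lᵢ/(AᵢEᵢ) = δ_free.
The series flexibility is Σ Lᵢ/(AᵢEᵢ) = 220/(2375×200×10³) + 240/(2200×101×10³) = 1.543×10⁻⁶ mm/N.
P = 0.6932 / 1.543×10⁻⁶ = 449200 N = 449.2 kN, compressive.
σ_{steel} = P / A = 449200 / 2375 = 189.1 MPa.

σ ≈ 189 MPa (compressive)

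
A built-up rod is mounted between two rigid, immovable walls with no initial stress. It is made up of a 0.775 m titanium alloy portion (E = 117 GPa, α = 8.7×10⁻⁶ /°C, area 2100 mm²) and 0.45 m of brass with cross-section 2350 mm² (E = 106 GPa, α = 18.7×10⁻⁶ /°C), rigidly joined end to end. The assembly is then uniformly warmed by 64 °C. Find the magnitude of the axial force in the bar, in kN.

P ≈ 196 kN (compressive)

If the supports were absent, the total length change would be Σ αᵢΔT Lᵢ = 8.7×10⁻⁶×64×775 + 18.7×10⁻⁶×64×450 = 0.9701 mm.
The walls prevent any net length change, so an axial force P (same in every segment) develops. Compatibility: P · Σ Lᵢ/(AᵢEᵢ) = δ_free.
The series flexibility is Σ Lᵢ/(AᵢEᵢ) = 775/(2100×117×10³) + 450/(2350×106×10³) = 4.961×10⁻⁶ mm/N.
P = 0.9701 / 4.961×10⁻⁶ = 195600 N = 195.6 kN, compressive.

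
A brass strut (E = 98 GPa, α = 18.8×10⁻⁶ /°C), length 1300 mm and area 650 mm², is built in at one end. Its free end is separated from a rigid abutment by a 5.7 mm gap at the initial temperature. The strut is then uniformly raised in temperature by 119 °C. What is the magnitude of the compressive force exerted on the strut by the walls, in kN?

P ≈ 0 kN

Free thermal elongation = αΔT L = 18.8×10⁻⁶ × 119 × 1300 = 2.908 mm.
Since δ_free = 2.91 mm is less than the 5.7 mm gap, the strut never touches the wall. No axial force develops.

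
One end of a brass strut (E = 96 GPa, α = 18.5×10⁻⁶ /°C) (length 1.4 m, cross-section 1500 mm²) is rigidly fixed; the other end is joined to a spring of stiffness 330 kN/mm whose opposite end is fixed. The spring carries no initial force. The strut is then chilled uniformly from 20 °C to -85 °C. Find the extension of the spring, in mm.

If the spring were absent the strut would shorten by αΔT L = 18.5×10⁻⁶ × 105 × 1400 = 2.72 mm.
Let P be the tensile force in the spring. The strut extends elastically by PL/(AE) and the spring stretches by P/k; together these equal δ_free.
So P = δ_free / [L/(AE) + 1/k] = 2.72 / [ 1400/(1500×96×10³) + 1/(330×10³) ].
P = 2.72 / 1.275×10⁻⁵ = 213300 N.
Spring extension = P/k = 213300/(330×10³) = 0.6462 mm.

δ ≈ 0.646 mm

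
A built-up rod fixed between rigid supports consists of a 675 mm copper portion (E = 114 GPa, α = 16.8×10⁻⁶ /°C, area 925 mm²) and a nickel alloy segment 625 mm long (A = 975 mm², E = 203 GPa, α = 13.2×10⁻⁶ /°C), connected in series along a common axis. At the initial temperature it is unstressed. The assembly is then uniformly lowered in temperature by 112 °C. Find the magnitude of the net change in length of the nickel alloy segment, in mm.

|ΔL| ≈ 0.199 mm

With the walls removed the bar would change length by δ_free = Σ αᵢΔT Lᵢ = 16.8×10⁻⁶×112×675 + 13.2×10⁻⁶×112×625 = 2.194 mm.
Since the ends are fixed, an axial force P builds up, equal in every segment, with P · Σ Lᵢ/(AᵢEᵢ) = δ_free.
The series flexibility is Σ Lᵢ/(AᵢEᵢ) = 675/(925×114×10³) + 625/(975×203×10³) = 9.559×10⁻⁶ mm/N.
P = 2.194 / 9.559×10⁻⁶ = 229500 N = 229.5 kN, tensile.
For the nickel alloy segment, free thermal change = 13.2×10⁻⁶×112×625 = 0.924 mm and elastic change from P = 229500×625/(975×203×10³) = 0.7248 mm; these oppose, so the net change is 0.199 mm (segment shortens).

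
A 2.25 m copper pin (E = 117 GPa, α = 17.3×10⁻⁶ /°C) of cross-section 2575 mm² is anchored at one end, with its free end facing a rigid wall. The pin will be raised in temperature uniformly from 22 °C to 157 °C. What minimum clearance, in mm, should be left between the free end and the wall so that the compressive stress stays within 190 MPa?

g ≈ 1.6 mm

With no wall the pin would lengthen by αΔT L = 17.3×10⁻⁶ × 135 × 2250 = 5.255 mm.
At the allowable stress the elastic shortening the wall may impose is σL/E = 190 × 2250 / (117×10³) = 3.654 mm.
So the gap has to take up the difference, g_min = δ_free − σL/E = 5.255 − 3.654 = 1.601 mm.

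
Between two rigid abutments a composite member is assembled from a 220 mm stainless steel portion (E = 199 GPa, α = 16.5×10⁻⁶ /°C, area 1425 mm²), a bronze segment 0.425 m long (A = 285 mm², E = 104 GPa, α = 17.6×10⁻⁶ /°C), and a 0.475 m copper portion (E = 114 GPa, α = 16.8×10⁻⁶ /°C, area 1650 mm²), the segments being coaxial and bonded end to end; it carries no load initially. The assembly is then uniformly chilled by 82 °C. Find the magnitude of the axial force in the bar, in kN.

Free thermal contraction of the whole bar: Σ αᵢΔT Lᵢ = 16.5×10⁻⁶×82×220 + 17.6×10⁻⁶×82×425 + 16.8×10⁻⁶×82×475 = 1.565 mm.
The walls prevent any net length change, so an axial force P (same in every segment) develops. Compatibility: P · Σ Lᵢ/(AᵢEᵢ) = δ_free.
The series flexibility is Σ Lᵢ/(AᵢEᵢ) = 220/(1425×199×10³) + 425/(285×104×10³) + 475/(1650×114×10³) = 1.764×10⁻⁵ mm/N.
P = 1.565 / 1.764×10⁻⁵ = 88740 N = 88.74 kN, tensile.

P ≈ 88.7 kN (tensile)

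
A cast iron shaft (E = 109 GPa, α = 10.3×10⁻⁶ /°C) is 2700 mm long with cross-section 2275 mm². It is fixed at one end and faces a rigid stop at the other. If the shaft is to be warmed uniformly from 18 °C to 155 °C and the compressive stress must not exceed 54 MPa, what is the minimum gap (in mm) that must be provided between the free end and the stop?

g ≈ 2.47 mm

With no wall the shaft would lengthen by αΔT L = 10.3×10⁻⁶ × 137 × 2700 = 3.81 mm.
A stress of 54 MPa corresponds to the wall pushing the shaft back by σL/E = 54×2700/(109×10³) = 1.338 mm.
The gap must absorb the remainder: g_min = 3.81 − 1.338 = 2.472 mm.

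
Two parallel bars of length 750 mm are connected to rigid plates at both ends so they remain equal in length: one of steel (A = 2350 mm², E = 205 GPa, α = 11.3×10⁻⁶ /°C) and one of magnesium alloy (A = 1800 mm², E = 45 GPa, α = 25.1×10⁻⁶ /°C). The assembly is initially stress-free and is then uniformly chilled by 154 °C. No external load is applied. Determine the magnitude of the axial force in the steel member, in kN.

P ≈ 147 kN (compressive in the steel)

The magnesium alloy has the larger α, so on cooling it would change length more than the steel if both were free. The rigid plates force a common final length, so the magnesium alloy is put into tension and the steel into compression, with equal and opposite forces P (no external load).
Setting the final lengths equal and cancelling L: (α₁ − α₂)ΔT = P/(A₁E₁) + P/(A₂E₂).
|α₁ − α₂|·ΔT = 13.8×10⁻⁶ × 154 = 0.002125.
1/(A₁E₁) + 1/(A₂E₂) = 1/(2350×205×10³) + 1/(1800×45×10³) = 1.442×10⁻⁸ N⁻¹.
So P = 0.002125 / 1.442×10⁻⁸ = 147.4 kN.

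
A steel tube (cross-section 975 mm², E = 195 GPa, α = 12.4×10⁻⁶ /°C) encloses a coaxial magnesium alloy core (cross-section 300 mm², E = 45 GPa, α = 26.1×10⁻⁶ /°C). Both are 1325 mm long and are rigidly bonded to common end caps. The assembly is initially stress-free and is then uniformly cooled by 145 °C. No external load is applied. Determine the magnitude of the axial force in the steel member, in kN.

P ≈ 25 kN (compressive in the steel)

Equilibrium of a rigid end plate with no external load gives equal and opposite internal forces ±P in the two members. Since α_{magnesium alloy} > α_{steel}, cooling drives the magnesium alloy into tension and the steel into compression.
Compatibility of the two members (thermal + elastic change equal): (α₁ − α₂)ΔT = P·[1/(A₁E₁) + 1/(A₂E₂)].
|α₁ − α₂|·ΔT = 13.7×10⁻⁶ × 145 = 0.001986.
1/(A₁E₁) + 1/(A₂E₂) = 1/(975×195×10³) + 1/(300×45×10³) = 7.933×10⁻⁸ N⁻¹.
So P = 0.001986 / 7.933×10⁻⁸ = 25.04 kN.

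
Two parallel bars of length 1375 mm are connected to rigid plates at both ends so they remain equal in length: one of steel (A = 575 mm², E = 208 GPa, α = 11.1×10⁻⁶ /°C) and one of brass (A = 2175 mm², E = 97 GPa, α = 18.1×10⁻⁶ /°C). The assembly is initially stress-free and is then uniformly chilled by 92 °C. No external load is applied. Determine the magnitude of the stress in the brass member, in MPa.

The brass has the larger α, so on cooling it would change length more than the steel if both were free. The rigid plates force a common final length, so the brass is put into tension and the steel into compression, with equal and opposite forces P (no external load).
Compatibility of the two members (thermal + elastic change equal): (α₁ − α₂)ΔT = P·[1/(A₁E₁) + 1/(A₂E₂)].
|α₁ − α₂|·ΔT = 7×10⁻⁶ × 92 = 0.000644.
1/(A₁E₁) + 1/(A₂E₂) = 1/(575×208×10³) + 1/(2175×97×10³) = 1.31×10⁻⁸ N⁻¹.
So P = 0.000644 / 1.31×10⁻⁸ = 49.16 kN.
σ_{brass} = P/A₂ = 49160/2175 = 22.6 MPa, tensile.

σ ≈ 22.6 MPa (tensile)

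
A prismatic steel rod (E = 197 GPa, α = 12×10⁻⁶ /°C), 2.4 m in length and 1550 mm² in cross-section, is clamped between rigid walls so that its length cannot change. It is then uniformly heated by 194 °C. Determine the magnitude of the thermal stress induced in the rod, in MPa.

The supports are rigid, so the total axial strain is zero. The restrained thermal strain is ε = αΔT = 12×10⁻⁶ × 194 = 2328×10⁻⁶.
The stress required to suppress this strain is σ = Eε = 197×10³ × 2328×10⁻⁶ = 458.6 MPa, compressive since the rod is trying to expand.

σ ≈ 459 MPa (compressive)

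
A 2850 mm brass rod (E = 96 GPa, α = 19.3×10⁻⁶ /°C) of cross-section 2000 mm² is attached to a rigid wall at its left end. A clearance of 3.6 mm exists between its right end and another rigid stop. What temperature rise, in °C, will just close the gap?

The gap closes when αΔT L = 3.6 mm, since the rod is still unstressed at that instant.
ΔT = 3.6 / (19.3×10⁻⁶ × 2850) = 65.45 °C.

ΔT ≈ 65.4 °C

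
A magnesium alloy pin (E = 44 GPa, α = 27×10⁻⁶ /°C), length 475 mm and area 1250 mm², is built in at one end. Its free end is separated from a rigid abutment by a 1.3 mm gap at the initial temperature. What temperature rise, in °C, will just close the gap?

ΔT ≈ 101 °C

The gap closes when αΔT L = 1.3 mm, since the pin is still unstressed at that instant.
So ΔT = g/(αL) = 1.3/(27×10⁻⁶ × 475) = 101.4 °C.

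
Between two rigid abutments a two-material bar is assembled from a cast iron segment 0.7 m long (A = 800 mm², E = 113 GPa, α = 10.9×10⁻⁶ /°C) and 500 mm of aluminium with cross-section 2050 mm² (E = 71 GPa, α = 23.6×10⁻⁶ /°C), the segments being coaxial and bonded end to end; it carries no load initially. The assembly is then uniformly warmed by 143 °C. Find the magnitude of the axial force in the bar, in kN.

With the walls removed the bar would change length by δ_free = Σ αᵢΔT Lᵢ = 10.9×10⁻⁶×143×700 + 23.6×10⁻⁶×143×500 = 2.778 mm.
The walls prevent any net length change, so an axial force P (same in every segment) develops. Compatibility: P · Σ Lᵢ/(AᵢEᵢ) = δ_free.
The series flexibility is Σ Lᵢ/(AᵢEᵢ) = 700/(800×113×10³) + 500/(2050×71×10³) = 1.118×10⁻⁵ mm/N.
So P = 2.778 / 1.118×10⁻⁵ = 248.6 kN, compressive.

P ≈ 249 kN (compressive)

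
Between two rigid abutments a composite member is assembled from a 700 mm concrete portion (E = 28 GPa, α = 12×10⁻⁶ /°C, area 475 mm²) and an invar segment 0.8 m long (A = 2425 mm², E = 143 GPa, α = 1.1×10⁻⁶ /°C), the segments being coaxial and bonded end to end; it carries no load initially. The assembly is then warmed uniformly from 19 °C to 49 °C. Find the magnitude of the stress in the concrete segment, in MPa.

Free thermal expansion of the whole bar: Σ αᵢΔT Lᵢ = 12×10⁻⁶×30×700 + 1.1×10⁻⁶×30×800 = 0.2784 mm.
Since the ends are fixed, an axial force P builds up, equal in every segment, with P · Σ Lᵢ/(AᵢEᵢ) = δ_free.
The series flexibility is Σ Lᵢ/(AᵢEᵢ) = 700/(475×28×10³) + 800/(2425×143×10³) = 5.494×10⁻⁵ mm/N.
P = 0.2784 / 5.494×10⁻⁵ = 5067 N = 5.067 kN, compressive.
σ_{concrete} = P / A = 5067 / 475 = 10.67 MPa.

σ ≈ 10.7 MPa (compressive)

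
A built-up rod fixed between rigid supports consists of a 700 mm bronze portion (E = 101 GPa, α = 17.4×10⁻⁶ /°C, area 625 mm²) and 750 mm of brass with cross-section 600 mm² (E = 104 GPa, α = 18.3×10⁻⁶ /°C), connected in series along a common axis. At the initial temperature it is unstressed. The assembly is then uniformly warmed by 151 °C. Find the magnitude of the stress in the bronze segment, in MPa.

σ ≈ 271 MPa (compressive)

If the supports were absent, the total length change would be Σ αᵢΔT Lᵢ = 17.4×10⁻⁶×151×700 + 18.3×10⁻⁶×151×750 = 3.912 mm.
The rigid supports impose zero overall length change; the single axial force P common to all segments must satisfy P Σ Lᵢ/(AᵢEᵢ) = δ_free.
The series flexibility is Σ Lᵢ/(AᵢEᵢ) = 700/(625×101×10³) + 750/(600×104×10³) = 2.311×10⁻⁵ mm/N.
So P = 3.912 / 2.311×10⁻⁵ = 169.3 kN, compressive.
σ_{bronze} = P / A = 169300 / 625 = 270.8 MPa.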